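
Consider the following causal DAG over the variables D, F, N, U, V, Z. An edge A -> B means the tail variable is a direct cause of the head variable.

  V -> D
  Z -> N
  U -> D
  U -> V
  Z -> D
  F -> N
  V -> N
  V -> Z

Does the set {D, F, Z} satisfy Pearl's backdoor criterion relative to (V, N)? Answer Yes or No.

Backdoor paths from V to N (paths whose first edge points into V):
  P1: V <- U -> D <- Z -> N
Condition 1 (no descendant of V in the set): FAILS — D and Z are descendants of V.
Condition 2 (every backdoor path blocked by {D, F, Z}):
  P1: blocked at fork node Z ∈ conditioning set.
{D, F, Z} does not satisfy the backdoor criterion.

No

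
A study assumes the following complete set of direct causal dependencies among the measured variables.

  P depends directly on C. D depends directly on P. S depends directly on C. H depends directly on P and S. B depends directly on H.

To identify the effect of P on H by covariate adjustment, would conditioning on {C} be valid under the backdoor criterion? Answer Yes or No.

Yes

Backdoor paths from P to H (paths whose first edge points into P):
  P1: P <- C -> S -> H
Condition 1 (no descendant of P in the set): holds — descendants of P are {B, D, H}; none are in {C}.
Condition 2 (every backdoor path blocked by {C}):
  P1: blocked at fork node C ∈ conditioning set.
{C} satisfies the backdoor criterion.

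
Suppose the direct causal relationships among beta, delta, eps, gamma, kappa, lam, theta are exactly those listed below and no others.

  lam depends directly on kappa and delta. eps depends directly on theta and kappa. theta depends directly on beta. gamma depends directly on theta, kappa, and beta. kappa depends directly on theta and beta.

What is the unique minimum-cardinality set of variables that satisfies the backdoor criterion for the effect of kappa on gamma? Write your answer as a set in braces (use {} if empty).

{beta, theta}

Variables eligible for adjustment (non-descendants of kappa, excluding kappa and gamma): {beta, delta, theta}.
Backdoor paths from kappa to gamma:
  P1: kappa <- beta -> theta -> gamma
  P2: kappa <- beta -> gamma
  P3: kappa <- theta <- beta -> gamma
  P4: kappa <- theta -> gamma
The empty set is not sufficient: P1 (kappa <- beta -> theta -> gamma) has no collider blocking it and no conditioned non-collider, so it is open.
Try {beta, theta}:
  P1: blocked at fork node beta ∈ conditioning set.
  P2: blocked at fork node beta ∈ conditioning set.
  P3: blocked at chain node theta ∈ conditioning set.
  P4: blocked at fork node theta ∈ conditioning set.
{beta, theta} contains no descendant of kappa and blocks every backdoor path.
Every element of {beta, theta} is needed (dropping beta leaves P2 open; dropping theta leaves P4 open), so no proper subset is valid.
Among all size-2 subsets of the eligible variables, only {beta, theta} blocks every backdoor path, so it is the unique smallest valid adjustment set.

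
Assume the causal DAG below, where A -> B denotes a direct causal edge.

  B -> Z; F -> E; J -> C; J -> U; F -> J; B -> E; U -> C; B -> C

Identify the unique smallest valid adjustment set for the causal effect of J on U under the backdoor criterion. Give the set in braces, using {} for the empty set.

{}

Variables eligible for adjustment (non-descendants of J, excluding J and U): {B, E, F, Z}.
Backdoor paths from J to U:
  P1: J <- F -> E <- B -> C <- U
Each backdoor path contains an unconditioned collider, so every path is already blocked with the empty conditioning set:
  P1: blocked at collider E (neither it nor any descendant is in the conditioning set).
The empty set is therefore the unique smallest valid set.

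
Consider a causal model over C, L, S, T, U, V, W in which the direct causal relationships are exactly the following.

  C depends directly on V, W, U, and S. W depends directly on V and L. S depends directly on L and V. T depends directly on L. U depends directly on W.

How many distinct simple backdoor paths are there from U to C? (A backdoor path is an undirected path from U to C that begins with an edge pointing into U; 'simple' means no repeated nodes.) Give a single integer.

A backdoor path from U to C is any simple undirected path whose first edge points into U (i.e. leaves U via a parent).
Parents of U: {W}.
Enumerating:
  P1: U <- W <- L -> S <- V -> C
  P2: U <- W <- L -> S -> C
  P3: U <- W <- V -> S -> C
  P4: U <- W <- V -> C
  P5: U <- W -> C
That exhausts the simple backdoor paths. Count: 5.

5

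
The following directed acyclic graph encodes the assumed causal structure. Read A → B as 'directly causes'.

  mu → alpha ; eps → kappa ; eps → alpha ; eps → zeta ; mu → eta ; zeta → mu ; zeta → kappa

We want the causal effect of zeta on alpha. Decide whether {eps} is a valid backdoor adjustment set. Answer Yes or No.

Yes

Backdoor paths from zeta to alpha (paths whose first edge points into zeta):
  P1: zeta <- eps -> alpha
Condition 1 (no descendant of zeta in the set): holds — descendants of zeta are {alpha, eta, kappa, mu}; none are in {eps}.
Condition 2 (every backdoor path blocked by {eps}):
  P1: blocked at fork node eps ∈ conditioning set.
{eps} satisfies the backdoor criterion.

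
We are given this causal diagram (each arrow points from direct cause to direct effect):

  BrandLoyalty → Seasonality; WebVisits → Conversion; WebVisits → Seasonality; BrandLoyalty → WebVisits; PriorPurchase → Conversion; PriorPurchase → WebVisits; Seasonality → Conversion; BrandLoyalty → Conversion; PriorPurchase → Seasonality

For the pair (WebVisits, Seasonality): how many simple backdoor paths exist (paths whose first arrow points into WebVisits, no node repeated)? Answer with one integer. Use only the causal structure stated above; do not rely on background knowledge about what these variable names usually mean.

6

A backdoor path from WebVisits to Seasonality is any simple undirected path whose first edge points into WebVisits (i.e. leaves WebVisits via a parent).
Parents of WebVisits: {BrandLoyalty, PriorPurchase}.
Enumerating:
  P1: WebVisits <- BrandLoyalty -> Seasonality
  P2: WebVisits <- BrandLoyalty -> Conversion <- PriorPurchase -> Seasonality
  P3: WebVisits <- BrandLoyalty -> Conversion <- Seasonality
  P4: WebVisits <- PriorPurchase -> Seasonality
  P5: WebVisits <- PriorPurchase -> Conversion <- BrandLoyalty -> Seasonality
  P6: WebVisits <- PriorPurchase -> Conversion <- Seasonality
That exhausts the simple backdoor paths. Count: 6.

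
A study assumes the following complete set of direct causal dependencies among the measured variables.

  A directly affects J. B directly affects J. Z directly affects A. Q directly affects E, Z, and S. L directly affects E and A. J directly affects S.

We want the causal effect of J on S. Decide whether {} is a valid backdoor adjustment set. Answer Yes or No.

Backdoor paths from J to S (paths whose first edge points into J):
  P1: J <- A <- Z <- Q -> S
  P2: J <- A <- L -> E <- Q -> S
Condition 1 (no descendant of J in the set): holds — descendants of J are {S}; none are in {}.
Condition 2 (every backdoor path blocked by {}):
  P1: open — no interior node is in the conditioning set.
  P2: blocked at collider E (neither it nor any descendant is in the conditioning set).
{} does not satisfy the backdoor criterion.

No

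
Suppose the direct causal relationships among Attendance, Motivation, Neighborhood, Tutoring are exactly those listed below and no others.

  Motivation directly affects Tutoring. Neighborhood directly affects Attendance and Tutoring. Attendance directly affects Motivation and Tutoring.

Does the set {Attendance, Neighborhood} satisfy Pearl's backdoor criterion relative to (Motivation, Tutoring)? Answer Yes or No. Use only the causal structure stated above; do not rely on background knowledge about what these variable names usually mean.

Backdoor paths from Motivation to Tutoring (paths whose first edge points into Motivation):
  P1: Motivation <- Attendance <- Neighborhood -> Tutoring
  P2: Motivation <- Attendance -> Tutoring
Condition 1 (no descendant of Motivation in the set): holds — descendants of Motivation are {Tutoring}; none are in {Attendance, Neighborhood}.
Condition 2 (every backdoor path blocked by {Attendance, Neighborhood}):
  P1: blocked at chain node Attendance ∈ conditioning set.
  P2: blocked at fork node Attendance ∈ conditioning set.
{Attendance, Neighborhood} satisfies the backdoor criterion.

Yes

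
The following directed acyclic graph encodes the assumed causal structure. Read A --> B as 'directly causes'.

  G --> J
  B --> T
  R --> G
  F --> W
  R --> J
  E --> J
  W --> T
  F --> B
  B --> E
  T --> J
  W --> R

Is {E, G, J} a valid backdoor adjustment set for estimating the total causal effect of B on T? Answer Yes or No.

No

Backdoor paths from B to T (paths whose first edge points into B):
  P1: B <- F -> W -> R -> G -> J <- T
  P2: B <- F -> W -> R -> J <- T
  P3: B <- F -> W -> T
Condition 1 (no descendant of B in the set): FAILS — E and J are descendants of B.
Condition 2 (every backdoor path blocked by {E, G, J}):
  P1: blocked at chain node G ∈ conditioning set.
  P2: open — collider(s) J are conditioned on (or have a conditioned descendant) and no non-collider on the path is in the set.
  P3: open — no interior node is in the conditioning set.
{E, G, J} does not satisfy the backdoor criterion.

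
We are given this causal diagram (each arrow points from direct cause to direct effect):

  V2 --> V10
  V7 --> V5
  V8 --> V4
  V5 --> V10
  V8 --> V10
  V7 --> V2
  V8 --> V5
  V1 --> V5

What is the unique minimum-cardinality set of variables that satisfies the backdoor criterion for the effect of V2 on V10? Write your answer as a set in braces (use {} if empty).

{V7}

Variables eligible for adjustment (non-descendants of V2, excluding V2 and V10): {V1, V4, V5, V7, V8}.
Backdoor paths from V2 to V10:
  P1: V2 <- V7 -> V5 <- V8 -> V10
  P2: V2 <- V7 -> V5 -> V10
The empty set is not sufficient: P2 (V2 <- V7 -> V5 -> V10) has no collider blocking it and no conditioned non-collider, so it is open.
Try {V7}:
  P1: blocked at fork node V7 ∈ conditioning set.
  P2: blocked at fork node V7 ∈ conditioning set.
{V7} contains no descendant of V2 and blocks every backdoor path.
No other singleton works — e.g. {V1} leaves P2 open — so {V7} is the unique smallest valid adjustment set.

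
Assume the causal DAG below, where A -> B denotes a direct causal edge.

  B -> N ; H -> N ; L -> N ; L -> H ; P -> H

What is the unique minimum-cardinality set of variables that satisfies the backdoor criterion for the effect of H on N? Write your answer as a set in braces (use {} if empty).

Variables eligible for adjustment (non-descendants of H, excluding H and N): {B, L, P}.
Backdoor paths from H to N:
  P1: H <- L -> N
The empty set is not sufficient: P1 (H <- L -> N) has no collider blocking it and no conditioned non-collider, so it is open.
Try {L}:
  P1: blocked at fork node L ∈ conditioning set.
{L} contains no descendant of H and blocks every backdoor path.
No other singleton works — e.g. {B} leaves P1 open — so {L} is the unique smallest valid adjustment set.

{L}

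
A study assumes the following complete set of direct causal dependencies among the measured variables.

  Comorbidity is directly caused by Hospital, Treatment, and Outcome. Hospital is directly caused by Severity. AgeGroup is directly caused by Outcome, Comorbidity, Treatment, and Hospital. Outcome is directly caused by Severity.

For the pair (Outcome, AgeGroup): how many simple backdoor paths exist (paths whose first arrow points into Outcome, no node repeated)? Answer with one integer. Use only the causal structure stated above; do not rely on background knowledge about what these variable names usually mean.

3

A backdoor path from Outcome to AgeGroup is any simple undirected path whose first edge points into Outcome (i.e. leaves Outcome via a parent).
Parents of Outcome: {Severity}.
Enumerating:
  P1: Outcome <- Severity -> Hospital -> Comorbidity <- Treatment -> AgeGroup
  P2: Outcome <- Severity -> Hospital -> Comorbidity -> AgeGroup
  P3: Outcome <- Severity -> Hospital -> AgeGroup
That exhausts the simple backdoor paths. Count: 3.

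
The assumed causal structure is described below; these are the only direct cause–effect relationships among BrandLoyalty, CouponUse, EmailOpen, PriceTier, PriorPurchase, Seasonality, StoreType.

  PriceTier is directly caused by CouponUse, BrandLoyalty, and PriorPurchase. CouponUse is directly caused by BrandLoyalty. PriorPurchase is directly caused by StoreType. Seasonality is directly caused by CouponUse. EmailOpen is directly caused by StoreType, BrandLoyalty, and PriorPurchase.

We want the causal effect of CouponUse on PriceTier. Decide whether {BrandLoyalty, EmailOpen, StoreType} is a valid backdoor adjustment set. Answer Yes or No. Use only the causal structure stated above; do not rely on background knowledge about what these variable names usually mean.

Backdoor paths from CouponUse to PriceTier (paths whose first edge points into CouponUse):
  P1: CouponUse <- BrandLoyalty -> PriceTier
  P2: CouponUse <- BrandLoyalty -> EmailOpen <- StoreType -> PriorPurchase -> PriceTier
  P3: CouponUse <- BrandLoyalty -> EmailOpen <- PriorPurchase -> PriceTier
Condition 1 (no descendant of CouponUse in the set): holds — descendants of CouponUse are {PriceTier, Seasonality}; none are in {BrandLoyalty, EmailOpen, StoreType}.
Condition 2 (every backdoor path blocked by {BrandLoyalty, EmailOpen, StoreType}):
  P1: blocked at fork node BrandLoyalty ∈ conditioning set.
  P2: blocked at fork node BrandLoyalty ∈ conditioning set.
  P3: blocked at fork node BrandLoyalty ∈ conditioning set.
{BrandLoyalty, EmailOpen, StoreType} satisfies the backdoor criterion.

Yes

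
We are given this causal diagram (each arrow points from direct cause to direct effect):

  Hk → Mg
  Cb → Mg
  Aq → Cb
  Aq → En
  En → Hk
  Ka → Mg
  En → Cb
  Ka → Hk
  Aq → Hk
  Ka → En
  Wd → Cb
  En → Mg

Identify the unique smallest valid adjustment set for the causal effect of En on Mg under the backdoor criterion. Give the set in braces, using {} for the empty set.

{Aq, Ka}

Variables eligible for adjustment (non-descendants of En, excluding En and Mg): {Aq, Ka, Wd}.
Backdoor paths from En to Mg:
  P1: En <- Aq -> Hk <- Ka -> Mg
  P2: En <- Aq -> Hk -> Mg
  P3: En <- Aq -> Cb -> Mg
  P4: En <- Ka -> Hk <- Aq -> Cb -> Mg
  P5: En <- Ka -> Hk -> Mg
  P6: En <- Ka -> Mg
The empty set is not sufficient: P2 (En <- Aq -> Hk -> Mg) has no collider blocking it and no conditioned non-collider, so it is open.
Try {Aq, Ka}:
  P1: blocked at fork node Aq ∈ conditioning set.
  P2: blocked at fork node Aq ∈ conditioning set.
  P3: blocked at fork node Aq ∈ conditioning set.
  P4: blocked at fork node Ka ∈ conditioning set.
  P5: blocked at fork node Ka ∈ conditioning set.
  P6: blocked at fork node Ka ∈ conditioning set.
{Aq, Ka} contains no descendant of En and blocks every backdoor path.
Every element of {Aq, Ka} is needed (dropping Aq leaves P2 open; dropping Ka leaves P5 open), so no proper subset is valid.
Among all size-2 subsets of the eligible variables, only {Aq, Ka} blocks every backdoor path, so it is the unique smallest valid adjustment set.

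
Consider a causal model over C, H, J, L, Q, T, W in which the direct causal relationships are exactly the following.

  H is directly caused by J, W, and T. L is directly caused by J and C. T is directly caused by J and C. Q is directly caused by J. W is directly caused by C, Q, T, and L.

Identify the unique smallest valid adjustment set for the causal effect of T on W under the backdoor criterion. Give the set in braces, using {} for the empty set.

Variables eligible for adjustment (non-descendants of T, excluding T and W): {C, J, L, Q}.
Backdoor paths from T to W:
  P1: T <- C -> L <- J -> Q -> W
  P2: T <- C -> L <- J -> H <- W
  P3: T <- C -> L -> W
  P4: T <- C -> W
  P5: T <- J -> L <- C -> W
  P6: T <- J -> L -> W
  P7: T <- J -> Q -> W
  P8: T <- J -> H <- W
The empty set is not sufficient: P3 (T <- C -> L -> W) has no collider blocking it and no conditioned non-collider, so it is open.
Try {C, J}:
  P1: blocked at fork node C ∈ conditioning set.
  P2: blocked at fork node C ∈ conditioning set.
  P3: blocked at fork node C ∈ conditioning set.
  P4: blocked at fork node C ∈ conditioning set.
  P5: blocked at fork node J ∈ conditioning set.
  P6: blocked at fork node J ∈ conditioning set.
  P7: blocked at fork node J ∈ conditioning set.
  P8: blocked at fork node J ∈ conditioning set.
{C, J} contains no descendant of T and blocks every backdoor path.
Every element of {C, J} is needed (dropping C leaves P3 open; dropping J leaves P6 open), so no proper subset is valid.
Among all size-2 subsets of the eligible variables, only {C, J} blocks every backdoor path, so it is the unique smallest valid adjustment set.

{C, J}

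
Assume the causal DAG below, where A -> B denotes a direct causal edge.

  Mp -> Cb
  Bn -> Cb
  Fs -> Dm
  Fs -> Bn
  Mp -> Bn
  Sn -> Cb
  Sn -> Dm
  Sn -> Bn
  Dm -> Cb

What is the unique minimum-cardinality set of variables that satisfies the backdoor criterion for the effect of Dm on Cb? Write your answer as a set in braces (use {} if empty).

Variables eligible for adjustment (non-descendants of Dm, excluding Dm and Cb): {Bn, Fs, Mp, Sn}.
Backdoor paths from Dm to Cb:
  P1: Dm <- Fs -> Bn <- Sn -> Cb
  P2: Dm <- Fs -> Bn <- Mp -> Cb
  P3: Dm <- Fs -> Bn -> Cb
  P4: Dm <- Sn -> Bn <- Mp -> Cb
  P5: Dm <- Sn -> Bn -> Cb
  P6: Dm <- Sn -> Cb
The empty set is not sufficient: P3 (Dm <- Fs -> Bn -> Cb) has no collider blocking it and no conditioned non-collider, so it is open.
Try {Fs, Sn}:
  P1: blocked at fork node Fs ∈ conditioning set.
  P2: blocked at fork node Fs ∈ conditioning set.
  P3: blocked at fork node Fs ∈ conditioning set.
  P4: blocked at fork node Sn ∈ conditioning set.
  P5: blocked at fork node Sn ∈ conditioning set.
  P6: blocked at fork node Sn ∈ conditioning set.
{Fs, Sn} contains no descendant of Dm and blocks every backdoor path.
Every element of {Fs, Sn} is needed (dropping Fs leaves P3 open; dropping Sn leaves P5 open), so no proper subset is valid.
Among all size-2 subsets of the eligible variables, only {Fs, Sn} blocks every backdoor path, so it is the unique smallest valid adjustment set.

{Fs, Sn}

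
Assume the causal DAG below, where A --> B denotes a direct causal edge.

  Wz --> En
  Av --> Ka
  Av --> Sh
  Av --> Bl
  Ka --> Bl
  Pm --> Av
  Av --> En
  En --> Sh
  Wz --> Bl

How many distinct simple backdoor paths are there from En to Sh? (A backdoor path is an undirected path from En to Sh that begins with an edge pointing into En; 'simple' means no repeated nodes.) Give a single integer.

3

A backdoor path from En to Sh is any simple undirected path whose first edge points into En (i.e. leaves En via a parent).
Parents of En: {Av, Wz}.
Enumerating:
  P1: En <- Wz -> Bl <- Av -> Sh
  P2: En <- Wz -> Bl <- Ka <- Av -> Sh
  P3: En <- Av -> Sh
That exhausts the simple backdoor paths. Count: 3.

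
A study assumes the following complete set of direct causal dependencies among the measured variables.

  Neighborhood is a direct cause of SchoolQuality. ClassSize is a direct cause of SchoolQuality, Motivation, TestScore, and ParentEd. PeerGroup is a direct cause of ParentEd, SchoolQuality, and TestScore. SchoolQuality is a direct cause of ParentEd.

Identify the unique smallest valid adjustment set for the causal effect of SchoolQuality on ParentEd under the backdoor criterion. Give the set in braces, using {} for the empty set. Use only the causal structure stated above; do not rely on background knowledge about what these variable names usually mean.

Variables eligible for adjustment (non-descendants of SchoolQuality, excluding SchoolQuality and ParentEd): {ClassSize, Motivation, Neighborhood, PeerGroup, TestScore}.
Backdoor paths from SchoolQuality to ParentEd:
  P1: SchoolQuality <- PeerGroup -> TestScore <- ClassSize -> ParentEd
  P2: SchoolQuality <- PeerGroup -> ParentEd
  P3: SchoolQuality <- ClassSize -> TestScore <- PeerGroup -> ParentEd
  P4: SchoolQuality <- ClassSize -> ParentEd
The empty set is not sufficient: P2 (SchoolQuality <- PeerGroup -> ParentEd) has no collider blocking it and no conditioned non-collider, so it is open.
Try {ClassSize, PeerGroup}:
  P1: blocked at fork node PeerGroup ∈ conditioning set.
  P2: blocked at fork node PeerGroup ∈ conditioning set.
  P3: blocked at fork node ClassSize ∈ conditioning set.
  P4: blocked at fork node ClassSize ∈ conditioning set.
{ClassSize, PeerGroup} contains no descendant of SchoolQuality and blocks every backdoor path.
Every element of {ClassSize, PeerGroup} is needed (dropping ClassSize leaves P4 open; dropping PeerGroup leaves P2 open), so no proper subset is valid.
Among all size-2 subsets of the eligible variables, only {ClassSize, PeerGroup} blocks every backdoor path, so it is the unique smallest valid adjustment set.

{ClassSize, PeerGroup}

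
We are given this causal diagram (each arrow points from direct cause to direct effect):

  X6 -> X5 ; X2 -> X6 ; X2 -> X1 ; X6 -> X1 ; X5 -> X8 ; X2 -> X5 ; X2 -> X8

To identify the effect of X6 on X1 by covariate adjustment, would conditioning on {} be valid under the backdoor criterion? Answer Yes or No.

Backdoor paths from X6 to X1 (paths whose first edge points into X6):
  P1: X6 <- X2 -> X1
Condition 1 (no descendant of X6 in the set): holds — descendants of X6 are {X1, X5, X8}; none are in {}.
Condition 2 (every backdoor path blocked by {}):
  P1: open — no interior node is in the conditioning set.
{} does not satisfy the backdoor criterion.

No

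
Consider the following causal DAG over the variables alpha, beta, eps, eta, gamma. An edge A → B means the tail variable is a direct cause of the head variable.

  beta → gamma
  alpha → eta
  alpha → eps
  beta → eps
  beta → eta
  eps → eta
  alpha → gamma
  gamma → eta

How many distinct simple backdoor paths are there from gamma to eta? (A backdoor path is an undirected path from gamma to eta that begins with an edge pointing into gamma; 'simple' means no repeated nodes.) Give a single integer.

6

A backdoor path from gamma to eta is any simple undirected path whose first edge points into gamma (i.e. leaves gamma via a parent).
Parents of gamma: {alpha, beta}.
Enumerating:
  P1: gamma <- alpha -> eps <- beta -> eta
  P2: gamma <- alpha -> eps -> eta
  P3: gamma <- alpha -> eta
  P4: gamma <- beta -> eps <- alpha -> eta
  P5: gamma <- beta -> eps -> eta
  P6: gamma <- beta -> eta
That exhausts the simple backdoor paths. Count: 6.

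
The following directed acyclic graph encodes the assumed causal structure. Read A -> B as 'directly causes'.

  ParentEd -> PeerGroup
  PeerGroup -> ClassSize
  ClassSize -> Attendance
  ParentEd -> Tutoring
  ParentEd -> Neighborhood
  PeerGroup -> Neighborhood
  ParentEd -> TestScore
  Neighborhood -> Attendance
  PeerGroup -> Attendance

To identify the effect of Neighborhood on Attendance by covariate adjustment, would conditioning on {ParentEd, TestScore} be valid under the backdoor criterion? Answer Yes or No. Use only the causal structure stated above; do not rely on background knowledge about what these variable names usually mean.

No

Backdoor paths from Neighborhood to Attendance (paths whose first edge points into Neighborhood):
  P1: Neighborhood <- ParentEd -> PeerGroup -> ClassSize -> Attendance
  P2: Neighborhood <- ParentEd -> PeerGroup -> Attendance
  P3: Neighborhood <- PeerGroup -> ClassSize -> Attendance
  P4: Neighborhood <- PeerGroup -> Attendance
Condition 1 (no descendant of Neighborhood in the set): holds — descendants of Neighborhood are {Attendance}; none are in {ParentEd, TestScore}.
Condition 2 (every backdoor path blocked by {ParentEd, TestScore}):
  P1: blocked at fork node ParentEd ∈ conditioning set.
  P2: blocked at fork node ParentEd ∈ conditioning set.
  P3: open — no interior node is in the conditioning set.
  P4: open — no interior node is in the conditioning set.
{ParentEd, TestScore} does not satisfy the backdoor criterion.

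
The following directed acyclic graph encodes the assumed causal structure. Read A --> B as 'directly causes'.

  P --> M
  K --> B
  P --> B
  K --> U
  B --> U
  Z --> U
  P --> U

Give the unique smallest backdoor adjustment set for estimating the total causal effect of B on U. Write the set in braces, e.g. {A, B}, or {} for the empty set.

{K, P}

Variables eligible for adjustment (non-descendants of B, excluding B and U): {K, M, P, Z}.
Backdoor paths from B to U:
  P1: B <- P -> U
  P2: B <- K -> U
The empty set is not sufficient: P1 (B <- P -> U) has no collider blocking it and no conditioned non-collider, so it is open.
Try {K, P}:
  P1: blocked at fork node P ∈ conditioning set.
  P2: blocked at fork node K ∈ conditioning set.
{K, P} contains no descendant of B and blocks every backdoor path.
Every element of {K, P} is needed (dropping K leaves P2 open; dropping P leaves P1 open), so no proper subset is valid.
Among all size-2 subsets of the eligible variables, only {K, P} blocks every backdoor path, so it is the unique smallest valid adjustment set.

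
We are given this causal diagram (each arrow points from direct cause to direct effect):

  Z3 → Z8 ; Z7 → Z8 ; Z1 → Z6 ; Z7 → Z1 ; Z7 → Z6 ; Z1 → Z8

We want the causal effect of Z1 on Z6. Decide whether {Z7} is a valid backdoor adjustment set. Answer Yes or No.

Backdoor paths from Z1 to Z6 (paths whose first edge points into Z1):
  P1: Z1 <- Z7 -> Z6
Condition 1 (no descendant of Z1 in the set): holds — descendants of Z1 are {Z6, Z8}; none are in {Z7}.
Condition 2 (every backdoor path blocked by {Z7}):
  P1: blocked at fork node Z7 ∈ conditioning set.
{Z7} satisfies the backdoor criterion.

Yes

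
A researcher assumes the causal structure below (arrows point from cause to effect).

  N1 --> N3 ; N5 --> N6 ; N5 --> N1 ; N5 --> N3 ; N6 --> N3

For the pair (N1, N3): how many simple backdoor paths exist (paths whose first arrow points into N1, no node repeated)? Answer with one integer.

2

A backdoor path from N1 to N3 is any simple undirected path whose first edge points into N1 (i.e. leaves N1 via a parent).
Parents of N1: {N5}.
Enumerating:
  P1: N1 <- N5 -> N6 -> N3
  P2: N1 <- N5 -> N3
That exhausts the simple backdoor paths. Count: 2.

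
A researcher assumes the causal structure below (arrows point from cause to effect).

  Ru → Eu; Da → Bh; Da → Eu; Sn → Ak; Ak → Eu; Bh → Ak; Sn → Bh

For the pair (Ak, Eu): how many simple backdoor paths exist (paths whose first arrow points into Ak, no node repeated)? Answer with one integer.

2

A backdoor path from Ak to Eu is any simple undirected path whose first edge points into Ak (i.e. leaves Ak via a parent).
Parents of Ak: {Bh, Sn}.
Enumerating:
  P1: Ak <- Sn -> Bh <- Da -> Eu
  P2: Ak <- Bh <- Da -> Eu
That exhausts the simple backdoor paths. Count: 2.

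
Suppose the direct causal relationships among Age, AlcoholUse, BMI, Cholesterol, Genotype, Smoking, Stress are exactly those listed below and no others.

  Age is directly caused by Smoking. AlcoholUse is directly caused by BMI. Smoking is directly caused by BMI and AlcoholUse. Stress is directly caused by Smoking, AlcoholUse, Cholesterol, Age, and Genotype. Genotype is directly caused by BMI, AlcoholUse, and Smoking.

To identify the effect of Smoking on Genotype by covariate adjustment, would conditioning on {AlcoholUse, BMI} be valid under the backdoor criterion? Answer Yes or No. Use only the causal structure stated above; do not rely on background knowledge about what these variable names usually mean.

Yes

Backdoor paths from Smoking to Genotype (paths whose first edge points into Smoking):
  P1: Smoking <- BMI -> AlcoholUse -> Genotype
  P2: Smoking <- BMI -> AlcoholUse -> Stress <- Genotype
  P3: Smoking <- BMI -> Genotype
  P4: Smoking <- AlcoholUse <- BMI -> Genotype
  P5: Smoking <- AlcoholUse -> Genotype
  P6: Smoking <- AlcoholUse -> Stress <- Genotype
Condition 1 (no descendant of Smoking in the set): holds — descendants of Smoking are {Age, Genotype, Stress}; none are in {AlcoholUse, BMI}.
Condition 2 (every backdoor path blocked by {AlcoholUse, BMI}):
  P1: blocked at fork node BMI ∈ conditioning set.
  P2: blocked at fork node BMI ∈ conditioning set.
  P3: blocked at fork node BMI ∈ conditioning set.
  P4: blocked at chain node AlcoholUse ∈ conditioning set.
  P5: blocked at fork node AlcoholUse ∈ conditioning set.
  P6: blocked at fork node AlcoholUse ∈ conditioning set.
{AlcoholUse, BMI} satisfies the backdoor criterion.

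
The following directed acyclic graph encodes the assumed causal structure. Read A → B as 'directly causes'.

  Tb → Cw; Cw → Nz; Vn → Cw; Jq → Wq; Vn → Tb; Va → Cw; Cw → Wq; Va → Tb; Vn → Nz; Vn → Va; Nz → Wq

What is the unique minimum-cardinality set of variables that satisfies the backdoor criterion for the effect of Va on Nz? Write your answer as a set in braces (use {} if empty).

Variables eligible for adjustment (non-descendants of Va, excluding Va and Nz): {Jq, Vn}.
Backdoor paths from Va to Nz:
  P1: Va <- Vn -> Tb -> Cw -> Nz
  P2: Va <- Vn -> Tb -> Cw -> Wq <- Nz
  P3: Va <- Vn -> Cw -> Nz
  P4: Va <- Vn -> Cw -> Wq <- Nz
  P5: Va <- Vn -> Nz
The empty set is not sufficient: P1 (Va <- Vn -> Tb -> Cw -> Nz) has no collider blocking it and no conditioned non-collider, so it is open.
Try {Vn}:
  P1: blocked at fork node Vn ∈ conditioning set.
  P2: blocked at fork node Vn ∈ conditioning set.
  P3: blocked at fork node Vn ∈ conditioning set.
  P4: blocked at fork node Vn ∈ conditioning set.
  P5: blocked at fork node Vn ∈ conditioning set.
{Vn} contains no descendant of Va and blocks every backdoor path.
No other singleton works — e.g. {Jq} leaves P1 open — so {Vn} is the unique smallest valid adjustment set.

{Vn}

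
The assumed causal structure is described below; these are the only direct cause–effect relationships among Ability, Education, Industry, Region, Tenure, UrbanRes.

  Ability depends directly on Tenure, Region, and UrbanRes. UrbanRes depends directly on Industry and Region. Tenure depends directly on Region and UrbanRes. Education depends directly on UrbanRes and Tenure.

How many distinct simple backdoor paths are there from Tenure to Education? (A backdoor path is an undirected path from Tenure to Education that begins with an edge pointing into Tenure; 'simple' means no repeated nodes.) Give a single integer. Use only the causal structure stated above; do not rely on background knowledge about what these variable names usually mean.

A backdoor path from Tenure to Education is any simple undirected path whose first edge points into Tenure (i.e. leaves Tenure via a parent).
Parents of Tenure: {Region, UrbanRes}.
Enumerating:
  P1: Tenure <- Region -> UrbanRes -> Education
  P2: Tenure <- Region -> Ability <- UrbanRes -> Education
  P3: Tenure <- UrbanRes -> Education
That exhausts the simple backdoor paths. Count: 3.

3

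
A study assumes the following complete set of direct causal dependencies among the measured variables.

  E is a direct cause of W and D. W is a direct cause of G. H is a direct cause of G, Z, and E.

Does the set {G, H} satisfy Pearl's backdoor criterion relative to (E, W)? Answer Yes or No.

Backdoor paths from E to W (paths whose first edge points into E):
  P1: E <- H -> G <- W
Condition 1 (no descendant of E in the set): FAILS — G is a descendant of E.
Condition 2 (every backdoor path blocked by {G, H}):
  P1: blocked at fork node H ∈ conditioning set.
{G, H} does not satisfy the backdoor criterion.

No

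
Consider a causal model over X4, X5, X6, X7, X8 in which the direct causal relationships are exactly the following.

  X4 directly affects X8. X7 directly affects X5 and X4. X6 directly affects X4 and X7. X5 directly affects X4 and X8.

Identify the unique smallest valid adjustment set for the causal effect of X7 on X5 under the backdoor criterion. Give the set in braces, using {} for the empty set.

{}

Variables eligible for adjustment (non-descendants of X7, excluding X7 and X5): {X6}.
Backdoor paths from X7 to X5:
  P1: X7 <- X6 -> X4 <- X5
  P2: X7 <- X6 -> X4 -> X8 <- X5
Each backdoor path contains an unconditioned collider, so every path is already blocked with the empty conditioning set:
  P1: blocked at collider X4 (neither it nor any descendant is in the conditioning set).
  P2: blocked at collider X8 (neither it nor any descendant is in the conditioning set).
The empty set is therefore the unique smallest valid set.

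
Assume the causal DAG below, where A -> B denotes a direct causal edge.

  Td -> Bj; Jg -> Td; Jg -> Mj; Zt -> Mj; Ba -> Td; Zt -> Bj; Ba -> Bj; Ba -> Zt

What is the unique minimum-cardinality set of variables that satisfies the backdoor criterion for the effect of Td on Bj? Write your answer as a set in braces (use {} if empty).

{Ba}

Variables eligible for adjustment (non-descendants of Td, excluding Td and Bj): {Ba, Jg, Mj, Zt}.
Backdoor paths from Td to Bj:
  P1: Td <- Ba -> Zt -> Bj
  P2: Td <- Ba -> Bj
  P3: Td <- Jg -> Mj <- Zt <- Ba -> Bj
  P4: Td <- Jg -> Mj <- Zt -> Bj
The empty set is not sufficient: P1 (Td <- Ba -> Zt -> Bj) has no collider blocking it and no conditioned non-collider, so it is open.
Try {Ba}:
  P1: blocked at fork node Ba ∈ conditioning set.
  P2: blocked at fork node Ba ∈ conditioning set.
  P3: blocked at collider Mj (neither it nor any descendant is in the conditioning set).
  P4: blocked at collider Mj (neither it nor any descendant is in the conditioning set).
{Ba} contains no descendant of Td and blocks every backdoor path.
No other singleton works — e.g. {Jg} leaves P1 open — so {Ba} is the unique smallest valid adjustment set.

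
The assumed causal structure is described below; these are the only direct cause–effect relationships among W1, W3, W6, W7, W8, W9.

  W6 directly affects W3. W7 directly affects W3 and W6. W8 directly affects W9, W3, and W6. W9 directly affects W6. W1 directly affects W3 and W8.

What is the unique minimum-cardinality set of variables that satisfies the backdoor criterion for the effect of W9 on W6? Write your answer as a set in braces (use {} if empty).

{W8}

Variables eligible for adjustment (non-descendants of W9, excluding W9 and W6): {W1, W7, W8}.
Backdoor paths from W9 to W6:
  P1: W9 <- W8 <- W1 -> W3 <- W7 -> W6
  P2: W9 <- W8 <- W1 -> W3 <- W6
  P3: W9 <- W8 -> W6
  P4: W9 <- W8 -> W3 <- W7 -> W6
  P5: W9 <- W8 -> W3 <- W6
The empty set is not sufficient: P3 (W9 <- W8 -> W6) has no collider blocking it and no conditioned non-collider, so it is open.
Try {W8}:
  P1: blocked at chain node W8 ∈ conditioning set.
  P2: blocked at chain node W8 ∈ conditioning set.
  P3: blocked at fork node W8 ∈ conditioning set.
  P4: blocked at fork node W8 ∈ conditioning set.
  P5: blocked at fork node W8 ∈ conditioning set.
{W8} contains no descendant of W9 and blocks every backdoor path.
No other singleton works — e.g. {W1} leaves P3 open — so {W8} is the unique smallest valid adjustment set.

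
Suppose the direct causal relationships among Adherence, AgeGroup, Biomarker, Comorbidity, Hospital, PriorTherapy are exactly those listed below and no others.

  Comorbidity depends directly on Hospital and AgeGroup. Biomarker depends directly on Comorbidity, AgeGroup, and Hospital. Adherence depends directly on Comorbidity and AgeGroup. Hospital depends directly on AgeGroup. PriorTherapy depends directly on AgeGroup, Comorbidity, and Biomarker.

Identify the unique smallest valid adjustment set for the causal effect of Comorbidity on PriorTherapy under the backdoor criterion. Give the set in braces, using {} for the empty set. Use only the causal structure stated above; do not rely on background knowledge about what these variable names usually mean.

{AgeGroup, Hospital}

Variables eligible for adjustment (non-descendants of Comorbidity, excluding Comorbidity and PriorTherapy): {AgeGroup, Hospital}.
Backdoor paths from Comorbidity to PriorTherapy:
  P1: Comorbidity <- AgeGroup -> Hospital -> Biomarker -> PriorTherapy
  P2: Comorbidity <- AgeGroup -> Biomarker -> PriorTherapy
  P3: Comorbidity <- AgeGroup -> PriorTherapy
  P4: Comorbidity <- Hospital <- AgeGroup -> Biomarker -> PriorTherapy
  P5: Comorbidity <- Hospital <- AgeGroup -> PriorTherapy
  P6: Comorbidity <- Hospital -> Biomarker <- AgeGroup -> PriorTherapy
  P7: Comorbidity <- Hospital -> Biomarker -> PriorTherapy
The empty set is not sufficient: P1 (Comorbidity <- AgeGroup -> Hospital -> Biomarker -> PriorTherapy) has no collider blocking it and no conditioned non-collider, so it is open.
Try {AgeGroup, Hospital}:
  P1: blocked at fork node AgeGroup ∈ conditioning set.
  P2: blocked at fork node AgeGroup ∈ conditioning set.
  P3: blocked at fork node AgeGroup ∈ conditioning set.
  P4: blocked at chain node Hospital ∈ conditioning set.
  P5: blocked at chain node Hospital ∈ conditioning set.
  P6: blocked at fork node Hospital ∈ conditioning set.
  P7: blocked at fork node Hospital ∈ conditioning set.
{AgeGroup, Hospital} contains no descendant of Comorbidity and blocks every backdoor path.
Every element of {AgeGroup, Hospital} is needed (dropping AgeGroup leaves P2 open; dropping Hospital leaves P7 open), so no proper subset is valid.
Among all size-2 subsets of the eligible variables, only {AgeGroup, Hospital} blocks every backdoor path, so it is the unique smallest valid adjustment set.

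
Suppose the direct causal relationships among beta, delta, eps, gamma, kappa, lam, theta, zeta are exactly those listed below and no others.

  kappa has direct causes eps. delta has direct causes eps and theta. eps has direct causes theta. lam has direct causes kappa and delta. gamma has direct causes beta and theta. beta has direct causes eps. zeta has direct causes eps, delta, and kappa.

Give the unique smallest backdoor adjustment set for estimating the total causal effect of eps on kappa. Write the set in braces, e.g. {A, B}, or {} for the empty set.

Variables eligible for adjustment (non-descendants of eps, excluding eps and kappa): {theta}.
Backdoor paths from eps to kappa:
  P1: eps <- theta -> delta -> lam <- kappa
  P2: eps <- theta -> delta -> zeta <- kappa
Each backdoor path contains an unconditioned collider, so every path is already blocked with the empty conditioning set:
  P1: blocked at collider lam (neither it nor any descendant is in the conditioning set).
  P2: blocked at collider zeta (neither it nor any descendant is in the conditioning set).
The empty set is therefore the unique smallest valid set.

{}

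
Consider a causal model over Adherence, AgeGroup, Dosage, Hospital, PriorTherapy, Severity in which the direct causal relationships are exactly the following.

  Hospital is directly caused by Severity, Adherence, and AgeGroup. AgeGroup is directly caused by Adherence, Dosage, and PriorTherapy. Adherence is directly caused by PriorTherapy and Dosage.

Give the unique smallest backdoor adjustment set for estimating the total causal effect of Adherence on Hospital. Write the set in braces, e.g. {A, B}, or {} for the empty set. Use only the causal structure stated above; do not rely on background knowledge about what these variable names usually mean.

{Dosage, PriorTherapy}

Variables eligible for adjustment (non-descendants of Adherence, excluding Adherence and Hospital): {Dosage, PriorTherapy, Severity}.
Backdoor paths from Adherence to Hospital:
  P1: Adherence <- Dosage -> AgeGroup -> Hospital
  P2: Adherence <- PriorTherapy -> AgeGroup -> Hospital
The empty set is not sufficient: P1 (Adherence <- Dosage -> AgeGroup -> Hospital) has no collider blocking it and no conditioned non-collider, so it is open.
Try {Dosage, PriorTherapy}:
  P1: blocked at fork node Dosage ∈ conditioning set.
  P2: blocked at fork node PriorTherapy ∈ conditioning set.
{Dosage, PriorTherapy} contains no descendant of Adherence and blocks every backdoor path.
Every element of {Dosage, PriorTherapy} is needed (dropping Dosage leaves P1 open; dropping PriorTherapy leaves P2 open), so no proper subset is valid.
Among all size-2 subsets of the eligible variables, only {Dosage, PriorTherapy} blocks every backdoor path, so it is the unique smallest valid adjustment set.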